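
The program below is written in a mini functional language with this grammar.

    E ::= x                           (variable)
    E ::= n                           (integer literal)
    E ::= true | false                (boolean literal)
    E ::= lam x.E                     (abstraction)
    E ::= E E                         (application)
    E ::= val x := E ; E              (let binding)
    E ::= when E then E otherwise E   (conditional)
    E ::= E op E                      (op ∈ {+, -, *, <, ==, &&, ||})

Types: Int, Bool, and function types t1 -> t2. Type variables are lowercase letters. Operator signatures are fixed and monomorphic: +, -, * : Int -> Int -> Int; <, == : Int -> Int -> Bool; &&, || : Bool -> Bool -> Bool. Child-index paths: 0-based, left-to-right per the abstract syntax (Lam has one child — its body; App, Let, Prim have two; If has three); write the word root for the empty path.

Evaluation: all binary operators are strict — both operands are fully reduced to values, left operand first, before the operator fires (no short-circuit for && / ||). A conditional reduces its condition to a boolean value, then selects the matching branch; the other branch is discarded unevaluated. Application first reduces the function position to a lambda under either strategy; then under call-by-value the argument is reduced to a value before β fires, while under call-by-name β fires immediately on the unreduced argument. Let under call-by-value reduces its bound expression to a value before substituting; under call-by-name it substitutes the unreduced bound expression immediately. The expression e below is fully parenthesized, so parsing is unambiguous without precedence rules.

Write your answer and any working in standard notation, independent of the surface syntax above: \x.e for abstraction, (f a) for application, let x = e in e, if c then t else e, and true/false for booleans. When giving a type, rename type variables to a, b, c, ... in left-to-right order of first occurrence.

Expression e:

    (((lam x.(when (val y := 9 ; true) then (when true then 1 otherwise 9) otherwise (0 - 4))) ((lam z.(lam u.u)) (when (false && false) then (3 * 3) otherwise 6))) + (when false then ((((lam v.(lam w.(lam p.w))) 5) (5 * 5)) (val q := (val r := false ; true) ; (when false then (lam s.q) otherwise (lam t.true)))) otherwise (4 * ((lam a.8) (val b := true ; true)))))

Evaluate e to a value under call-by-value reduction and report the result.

Trace:
step 0: (((\x.(if (let y = 9 in true) then (if true then 1 else 9) else (0 - 4))) ((\z.(\u.u)) (if (false && false) then (3 * 3) else 6))) + (if false then ((((\v.(\w.(\p.w))) 5) (5 * 5)) (let q = (let r = false in true) in (if false then (\s.q) else (\t.true)))) else (4 * ((\a.8) (let b = true in true)))))
step 1: [delta@0.1.1.0] (((\x.(if (let y = 9 in true) then (if true then 1 else 9) else (0 - 4))) ((\z.(\u.u)) (if false then (3 * 3) else 6))) + (if false then ((((\v.(\w.(\p.w))) 5) (5 * 5)) (let q = (let r = false in true) in (if false then (\s.q) else (\t.true)))) else (4 * ((\a.8) (let b = true in true)))))
step 2: [if@0.1.1] (((\x.(if (let y = 9 in true) then (if true then 1 else 9) else (0 - 4))) ((\z.(\u.u)) 6)) + (if false then ((((\v.(\w.(\p.w))) 5) (5 * 5)) (let q = (let r = false in true) in (if false then (\s.q) else (\t.true)))) else (4 * ((\a.8) (let b = true in true)))))
step 3: [beta@0.1] (((\x.(if (let y = 9 in true) then (if true then 1 else 9) else (0 - 4))) (\u.u)) + (if false then ((((\v.(\w.(\p.w))) 5) (5 * 5)) (let q = (let r = false in true) in (if false then (\s.q) else (\t.true)))) else (4 * ((\a.8) (let b = true in true)))))
step 4: [beta@0] ((if (let y = 9 in true) then (if true then 1 else 9) else (0 - 4)) + (if false then ((((\v.(\w.(\p.w))) 5) (5 * 5)) (let q = (let r = false in true) in (if false then (\s.q) else (\t.true)))) else (4 * ((\a.8) (let b = true in true)))))
step 5: [let@0.0] ((if true then (if true then 1 else 9) else (0 - 4)) + (if false then ((((\v.(\w.(\p.w))) 5) (5 * 5)) (let q = (let r = false in true) in (if false then (\s.q) else (\t.true)))) else (4 * ((\a.8) (let b = true in true)))))
step 6: [if@0] ((if true then 1 else 9) + (if false then ((((\v.(\w.(\p.w))) 5) (5 * 5)) (let q = (let r = false in true) in (if false then (\s.q) else (\t.true)))) else (4 * ((\a.8) (let b = true in true)))))
step 7: [if@0] (1 + (if false then ((((\v.(\w.(\p.w))) 5) (5 * 5)) (let q = (let r = false in true) in (if false then (\s.q) else (\t.true)))) else (4 * ((\a.8) (let b = true in true)))))
step 8: [if@1] (1 + (4 * ((\a.8) (let b = true in true))))
step 9: [let@1.1.1] (1 + (4 * ((\a.8) true)))
step 10: [beta@1.1] (1 + (4 * 8))
step 11: [delta@1] (1 + 32)
step 12: [delta@root] 33

Answer: 33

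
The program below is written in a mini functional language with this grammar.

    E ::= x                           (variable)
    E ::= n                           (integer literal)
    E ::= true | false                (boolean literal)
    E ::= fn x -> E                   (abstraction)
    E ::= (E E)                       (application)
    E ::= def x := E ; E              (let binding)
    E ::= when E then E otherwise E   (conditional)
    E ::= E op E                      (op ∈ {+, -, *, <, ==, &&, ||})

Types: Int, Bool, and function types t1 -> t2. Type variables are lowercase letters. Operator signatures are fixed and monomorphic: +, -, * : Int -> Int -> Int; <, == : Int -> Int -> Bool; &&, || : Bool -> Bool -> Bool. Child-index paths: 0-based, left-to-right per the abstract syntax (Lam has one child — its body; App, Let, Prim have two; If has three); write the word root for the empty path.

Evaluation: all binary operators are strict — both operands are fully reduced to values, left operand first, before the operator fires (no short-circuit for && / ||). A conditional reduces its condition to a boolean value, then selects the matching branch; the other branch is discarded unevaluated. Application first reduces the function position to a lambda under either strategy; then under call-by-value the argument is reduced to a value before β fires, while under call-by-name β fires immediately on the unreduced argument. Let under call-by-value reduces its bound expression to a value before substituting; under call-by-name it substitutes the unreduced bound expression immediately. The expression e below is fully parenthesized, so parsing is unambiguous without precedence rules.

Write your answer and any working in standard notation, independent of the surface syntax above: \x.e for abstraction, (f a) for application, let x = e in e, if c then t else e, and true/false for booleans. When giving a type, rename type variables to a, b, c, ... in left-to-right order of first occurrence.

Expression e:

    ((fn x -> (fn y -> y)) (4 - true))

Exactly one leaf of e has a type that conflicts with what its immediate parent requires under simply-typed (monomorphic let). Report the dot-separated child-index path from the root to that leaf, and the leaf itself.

Answer: 1.1 : true

Trace:
y : b
\y._ : b -> b
\x._ : a -> b -> b
  unify Int ~ Int
  unify Bool ~ Int
  FAIL: mismatch Bool ~ Int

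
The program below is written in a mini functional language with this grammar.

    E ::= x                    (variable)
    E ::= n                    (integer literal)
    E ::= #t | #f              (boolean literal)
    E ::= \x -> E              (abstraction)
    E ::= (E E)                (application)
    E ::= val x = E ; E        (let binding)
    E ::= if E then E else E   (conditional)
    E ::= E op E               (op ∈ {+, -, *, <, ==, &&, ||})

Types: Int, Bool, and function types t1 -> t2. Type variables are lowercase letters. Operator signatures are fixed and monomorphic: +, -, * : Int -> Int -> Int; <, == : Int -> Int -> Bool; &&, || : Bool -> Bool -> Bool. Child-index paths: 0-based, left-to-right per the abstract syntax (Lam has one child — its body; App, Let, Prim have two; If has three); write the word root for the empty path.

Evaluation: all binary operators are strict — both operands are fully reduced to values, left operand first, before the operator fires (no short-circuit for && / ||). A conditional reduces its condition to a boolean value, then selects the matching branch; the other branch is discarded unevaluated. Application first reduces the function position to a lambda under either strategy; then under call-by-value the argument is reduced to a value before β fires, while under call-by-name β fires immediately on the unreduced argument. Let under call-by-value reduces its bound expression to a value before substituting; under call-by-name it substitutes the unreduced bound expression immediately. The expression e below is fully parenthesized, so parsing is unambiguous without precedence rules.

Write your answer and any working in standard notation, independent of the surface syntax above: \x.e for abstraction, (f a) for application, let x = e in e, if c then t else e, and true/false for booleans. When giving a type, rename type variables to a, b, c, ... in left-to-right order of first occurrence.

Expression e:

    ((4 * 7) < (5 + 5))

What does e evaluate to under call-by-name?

Answer: false

Working:
step 0: ((4 * 7) < (5 + 5))
step 1: [delta@0] (28 < (5 + 5))
step 2: [delta@1] (28 < 10)
step 3: [delta@root] false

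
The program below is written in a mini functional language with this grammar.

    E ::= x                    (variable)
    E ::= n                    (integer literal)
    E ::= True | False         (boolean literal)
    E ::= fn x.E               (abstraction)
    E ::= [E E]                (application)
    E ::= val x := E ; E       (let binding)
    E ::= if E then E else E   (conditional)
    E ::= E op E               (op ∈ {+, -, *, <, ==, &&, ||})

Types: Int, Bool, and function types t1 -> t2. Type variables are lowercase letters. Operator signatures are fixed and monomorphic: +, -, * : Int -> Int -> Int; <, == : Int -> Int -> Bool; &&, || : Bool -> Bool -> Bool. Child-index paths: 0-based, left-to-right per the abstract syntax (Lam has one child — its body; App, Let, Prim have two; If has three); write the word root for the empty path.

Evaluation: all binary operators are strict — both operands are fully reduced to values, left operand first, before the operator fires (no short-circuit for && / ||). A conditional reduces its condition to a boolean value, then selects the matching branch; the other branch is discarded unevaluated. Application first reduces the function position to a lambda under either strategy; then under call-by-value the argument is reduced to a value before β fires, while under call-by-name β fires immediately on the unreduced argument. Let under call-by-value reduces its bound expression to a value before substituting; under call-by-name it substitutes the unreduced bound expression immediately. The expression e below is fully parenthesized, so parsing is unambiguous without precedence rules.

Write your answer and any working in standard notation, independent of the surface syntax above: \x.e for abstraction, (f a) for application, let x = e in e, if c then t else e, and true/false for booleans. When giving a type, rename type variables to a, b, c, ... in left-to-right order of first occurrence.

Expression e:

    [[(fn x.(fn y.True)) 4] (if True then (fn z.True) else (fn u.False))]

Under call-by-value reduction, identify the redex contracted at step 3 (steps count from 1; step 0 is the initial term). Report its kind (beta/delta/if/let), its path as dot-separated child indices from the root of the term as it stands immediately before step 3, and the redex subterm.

Trace:
step 0: (((\x.(\y.true)) 4) (if true then (\z.true) else (\u.false)))
step 1: [beta@0] ((\y.true) (if true then (\z.true) else (\u.false)))
step 2: [if@1] ((\y.true) (\z.true))
step 3: [beta@root] true

Answer: beta at root : ((\y.true) (\z.true))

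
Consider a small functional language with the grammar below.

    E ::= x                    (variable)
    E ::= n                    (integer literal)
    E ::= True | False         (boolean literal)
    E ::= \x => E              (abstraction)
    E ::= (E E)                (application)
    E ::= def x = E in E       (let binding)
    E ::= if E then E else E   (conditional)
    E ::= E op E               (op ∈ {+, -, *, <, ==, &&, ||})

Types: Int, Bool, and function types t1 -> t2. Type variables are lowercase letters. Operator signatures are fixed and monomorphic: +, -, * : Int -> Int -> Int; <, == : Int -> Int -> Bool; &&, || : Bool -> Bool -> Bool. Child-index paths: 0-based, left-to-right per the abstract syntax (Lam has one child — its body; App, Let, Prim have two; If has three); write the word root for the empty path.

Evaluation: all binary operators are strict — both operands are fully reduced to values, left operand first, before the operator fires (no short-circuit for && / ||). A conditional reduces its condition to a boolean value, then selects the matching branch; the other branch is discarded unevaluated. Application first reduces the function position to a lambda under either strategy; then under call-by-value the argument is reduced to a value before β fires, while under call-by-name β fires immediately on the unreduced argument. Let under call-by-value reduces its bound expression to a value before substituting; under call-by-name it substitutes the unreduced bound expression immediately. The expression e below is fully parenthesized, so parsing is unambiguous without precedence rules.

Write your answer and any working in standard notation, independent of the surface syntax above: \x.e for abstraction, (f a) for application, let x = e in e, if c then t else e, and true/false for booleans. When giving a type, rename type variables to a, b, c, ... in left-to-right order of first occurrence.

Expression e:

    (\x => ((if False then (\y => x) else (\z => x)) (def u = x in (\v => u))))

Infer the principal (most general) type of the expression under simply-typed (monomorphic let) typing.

Answer: a -> a

Trace:
  unify Bool ~ Bool
x : a
\y._ : b -> a
x : a
\z._ : c -> a
  unify b -> a ~ c -> a
  unify b ~ c
  unify a ~ a
x : a
let u : a
u : a
\v._ : d -> a
  unify c -> a ~ (d -> a) -> e
  unify c ~ d -> a
  unify a ~ e
_ _ : e
\x._ : e -> e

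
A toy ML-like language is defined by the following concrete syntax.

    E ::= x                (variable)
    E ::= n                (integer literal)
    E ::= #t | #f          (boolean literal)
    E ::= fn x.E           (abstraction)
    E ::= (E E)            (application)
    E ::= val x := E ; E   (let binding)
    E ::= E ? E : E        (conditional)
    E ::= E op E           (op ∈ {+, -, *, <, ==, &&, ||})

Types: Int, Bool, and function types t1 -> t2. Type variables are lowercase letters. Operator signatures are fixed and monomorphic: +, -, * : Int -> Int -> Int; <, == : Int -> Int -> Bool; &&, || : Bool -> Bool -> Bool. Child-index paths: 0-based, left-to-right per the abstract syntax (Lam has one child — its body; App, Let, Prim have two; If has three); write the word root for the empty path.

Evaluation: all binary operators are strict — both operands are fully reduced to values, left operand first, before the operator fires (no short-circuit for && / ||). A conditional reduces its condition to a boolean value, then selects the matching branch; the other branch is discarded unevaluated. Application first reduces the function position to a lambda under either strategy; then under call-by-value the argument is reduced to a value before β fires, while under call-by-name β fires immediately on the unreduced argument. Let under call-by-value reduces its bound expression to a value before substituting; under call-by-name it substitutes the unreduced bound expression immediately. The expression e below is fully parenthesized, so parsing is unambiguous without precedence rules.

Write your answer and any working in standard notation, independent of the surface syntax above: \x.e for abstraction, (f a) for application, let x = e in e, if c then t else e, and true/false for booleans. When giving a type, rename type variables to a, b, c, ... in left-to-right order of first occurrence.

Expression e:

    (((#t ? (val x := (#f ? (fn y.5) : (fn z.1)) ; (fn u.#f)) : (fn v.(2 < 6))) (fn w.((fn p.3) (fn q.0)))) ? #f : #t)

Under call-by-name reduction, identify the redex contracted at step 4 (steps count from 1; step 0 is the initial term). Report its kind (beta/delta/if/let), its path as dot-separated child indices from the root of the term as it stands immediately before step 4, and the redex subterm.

Trace:
step 0: (if ((if true then (let x = (if false then (\y.5) else (\z.1)) in (\u.false)) else (\v.(2 < 6))) (\w.((\p.3) (\q.0)))) then false else true)
step 1: [if@0.0] (if ((let x = (if false then (\y.5) else (\z.1)) in (\u.false)) (\w.((\p.3) (\q.0)))) then false else true)
step 2: [let@0.0] (if ((\u.false) (\w.((\p.3) (\q.0)))) then false else true)
step 3: [beta@0] (if false then false else true)
step 4: [if@root] true

Answer: if at root : (if false then false else true)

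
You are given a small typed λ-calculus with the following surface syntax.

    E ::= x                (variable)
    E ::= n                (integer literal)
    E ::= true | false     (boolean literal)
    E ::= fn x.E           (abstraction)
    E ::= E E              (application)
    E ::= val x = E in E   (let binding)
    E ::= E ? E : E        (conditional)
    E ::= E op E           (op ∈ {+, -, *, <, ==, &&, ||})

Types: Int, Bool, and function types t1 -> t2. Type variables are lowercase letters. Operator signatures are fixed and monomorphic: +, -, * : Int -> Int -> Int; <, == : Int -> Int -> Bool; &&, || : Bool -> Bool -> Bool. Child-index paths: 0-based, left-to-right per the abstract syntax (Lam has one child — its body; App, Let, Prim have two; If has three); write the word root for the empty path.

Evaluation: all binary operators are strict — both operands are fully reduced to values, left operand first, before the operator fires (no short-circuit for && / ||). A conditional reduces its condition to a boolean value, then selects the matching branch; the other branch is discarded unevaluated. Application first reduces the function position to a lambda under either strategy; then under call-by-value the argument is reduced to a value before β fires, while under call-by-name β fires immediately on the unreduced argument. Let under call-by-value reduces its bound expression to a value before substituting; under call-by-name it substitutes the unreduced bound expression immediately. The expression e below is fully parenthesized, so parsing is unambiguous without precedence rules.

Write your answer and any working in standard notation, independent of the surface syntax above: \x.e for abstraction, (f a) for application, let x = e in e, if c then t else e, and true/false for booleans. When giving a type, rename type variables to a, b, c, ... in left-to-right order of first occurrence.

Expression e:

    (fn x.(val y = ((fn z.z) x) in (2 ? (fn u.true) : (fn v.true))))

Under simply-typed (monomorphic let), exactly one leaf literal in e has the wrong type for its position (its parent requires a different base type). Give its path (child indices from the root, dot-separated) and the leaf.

Working:
z : b
\z._ : b -> b
x : a
  unify b -> b ~ a -> c
  unify b ~ a
  unify a ~ c
_ _ : c
let y : c
  unify Int ~ Bool
  FAIL: mismatch Int ~ Bool

Answer: 0.1.0 : 2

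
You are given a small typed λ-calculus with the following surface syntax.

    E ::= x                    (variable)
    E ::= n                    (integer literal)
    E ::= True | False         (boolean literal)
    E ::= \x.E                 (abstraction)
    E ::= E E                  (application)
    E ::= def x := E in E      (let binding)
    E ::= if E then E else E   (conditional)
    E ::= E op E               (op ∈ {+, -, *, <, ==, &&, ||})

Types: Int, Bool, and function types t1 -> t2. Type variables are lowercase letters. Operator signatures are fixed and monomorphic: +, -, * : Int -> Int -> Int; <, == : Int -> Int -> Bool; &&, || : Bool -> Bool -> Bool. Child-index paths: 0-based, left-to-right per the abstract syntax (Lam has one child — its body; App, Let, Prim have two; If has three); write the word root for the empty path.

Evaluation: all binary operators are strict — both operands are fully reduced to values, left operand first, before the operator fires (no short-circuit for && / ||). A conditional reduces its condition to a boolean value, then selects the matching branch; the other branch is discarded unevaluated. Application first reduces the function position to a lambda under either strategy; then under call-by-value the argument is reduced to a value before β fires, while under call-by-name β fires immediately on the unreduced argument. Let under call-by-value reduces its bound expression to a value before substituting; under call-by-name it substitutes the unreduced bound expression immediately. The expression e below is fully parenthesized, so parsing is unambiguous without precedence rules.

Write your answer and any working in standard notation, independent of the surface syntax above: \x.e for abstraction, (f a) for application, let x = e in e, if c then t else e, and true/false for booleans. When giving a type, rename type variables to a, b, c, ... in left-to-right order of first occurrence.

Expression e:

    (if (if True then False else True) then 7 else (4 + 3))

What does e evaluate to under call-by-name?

Answer: 7

Working:
step 0: (if (if true then false else true) then 7 else (4 + 3))
step 1: [if@0] (if false then 7 else (4 + 3))
step 2: [if@root] (4 + 3)
step 3: [delta@root] 7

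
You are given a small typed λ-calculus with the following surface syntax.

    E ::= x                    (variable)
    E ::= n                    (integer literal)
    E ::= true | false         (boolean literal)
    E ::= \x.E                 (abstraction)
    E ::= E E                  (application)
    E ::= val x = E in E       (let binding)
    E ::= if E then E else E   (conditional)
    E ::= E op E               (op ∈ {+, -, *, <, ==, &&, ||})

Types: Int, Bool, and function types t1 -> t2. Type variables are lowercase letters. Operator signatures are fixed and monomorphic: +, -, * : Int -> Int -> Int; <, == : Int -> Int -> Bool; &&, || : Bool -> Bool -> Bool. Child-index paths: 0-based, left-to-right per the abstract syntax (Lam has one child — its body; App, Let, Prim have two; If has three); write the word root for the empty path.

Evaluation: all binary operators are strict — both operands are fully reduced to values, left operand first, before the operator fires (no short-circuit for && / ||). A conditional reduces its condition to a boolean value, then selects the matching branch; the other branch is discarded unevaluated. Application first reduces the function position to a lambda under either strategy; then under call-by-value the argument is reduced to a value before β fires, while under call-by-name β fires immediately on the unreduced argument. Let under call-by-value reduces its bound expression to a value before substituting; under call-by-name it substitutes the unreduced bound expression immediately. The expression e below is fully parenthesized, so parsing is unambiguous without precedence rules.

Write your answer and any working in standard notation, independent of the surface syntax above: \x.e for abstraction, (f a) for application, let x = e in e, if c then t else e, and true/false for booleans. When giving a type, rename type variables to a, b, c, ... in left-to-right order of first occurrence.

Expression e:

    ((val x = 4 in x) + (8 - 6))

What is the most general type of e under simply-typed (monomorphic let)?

Answer: Int

Derivation:
let x : Int
x : Int
  unify Int ~ Int
  unify Int ~ Int
  unify Int ~ Int
  unify Int ~ Int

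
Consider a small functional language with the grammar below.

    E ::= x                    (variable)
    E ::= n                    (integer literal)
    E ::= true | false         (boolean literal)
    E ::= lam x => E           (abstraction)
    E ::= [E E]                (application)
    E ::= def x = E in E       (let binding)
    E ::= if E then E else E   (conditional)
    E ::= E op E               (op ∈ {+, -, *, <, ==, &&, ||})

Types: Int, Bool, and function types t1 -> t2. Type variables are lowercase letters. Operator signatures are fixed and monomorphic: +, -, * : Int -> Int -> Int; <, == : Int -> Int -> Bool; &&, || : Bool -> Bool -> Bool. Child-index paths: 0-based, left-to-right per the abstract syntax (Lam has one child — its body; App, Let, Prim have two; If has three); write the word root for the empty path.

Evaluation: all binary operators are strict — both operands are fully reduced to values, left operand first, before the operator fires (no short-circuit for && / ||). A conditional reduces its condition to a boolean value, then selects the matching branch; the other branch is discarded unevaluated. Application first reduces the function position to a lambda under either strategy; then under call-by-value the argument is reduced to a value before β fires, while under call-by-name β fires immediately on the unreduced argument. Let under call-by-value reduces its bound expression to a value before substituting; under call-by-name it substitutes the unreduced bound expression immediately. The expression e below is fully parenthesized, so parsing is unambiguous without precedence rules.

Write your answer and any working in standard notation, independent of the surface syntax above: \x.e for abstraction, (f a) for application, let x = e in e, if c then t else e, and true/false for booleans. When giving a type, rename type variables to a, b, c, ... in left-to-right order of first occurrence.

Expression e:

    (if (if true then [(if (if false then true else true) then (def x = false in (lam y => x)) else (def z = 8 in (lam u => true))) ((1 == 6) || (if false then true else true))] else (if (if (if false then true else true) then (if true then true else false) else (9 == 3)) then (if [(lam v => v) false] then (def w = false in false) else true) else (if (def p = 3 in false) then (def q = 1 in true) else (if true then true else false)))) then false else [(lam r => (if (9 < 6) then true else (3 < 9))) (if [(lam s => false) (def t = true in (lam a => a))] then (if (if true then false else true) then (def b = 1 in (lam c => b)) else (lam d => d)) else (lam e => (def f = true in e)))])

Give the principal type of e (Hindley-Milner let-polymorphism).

Working:
  unify Bool ~ Bool
  unify Bool ~ Bool
  unify Bool ~ Bool
  unify Bool ~ Bool
let x : Bool
x : Bool
\y._ : a -> Bool
let z : Int
\u._ : b -> Bool
  unify a -> Bool ~ b -> Bool
  unify a ~ b
  unify Bool ~ Bool
  unify Int ~ Int
  unify Int ~ Int
  unify Bool ~ Bool
  unify Bool ~ Bool
  unify Bool ~ Bool
  unify Bool ~ Bool
  unify b -> Bool ~ Bool -> c
  unify b ~ Bool
  unify Bool ~ c
_ _ : Bool
  unify Bool ~ Bool
  unify Bool ~ Bool
  unify Bool ~ Bool
  unify Bool ~ Bool
  unify Bool ~ Bool
  unify Int ~ Int
  unify Int ~ Int
  unify Bool ~ Bool
  unify Bool ~ Bool
v : d
\v._ : d -> d
  unify d -> d ~ Bool -> e
  unify d ~ Bool
  unify Bool ~ e
_ _ : Bool
  unify Bool ~ Bool
let w : Bool
  unify Bool ~ Bool
let p : Int
  unify Bool ~ Bool
let q : Int
  unify Bool ~ Bool
  unify Bool ~ Bool
  unify Bool ~ Bool
  unify Bool ~ Bool
  unify Bool ~ Bool
  unify Bool ~ Bool
  unify Int ~ Int
  unify Int ~ Int
  unify Bool ~ Bool
  unify Int ~ Int
  unify Int ~ Int
  unify Bool ~ Bool
\r._ : f -> Bool
\s._ : g -> Bool
let t : Bool
a : h
\a._ : h -> h
  unify g -> Bool ~ (h -> h) -> i
  unify g ~ h -> h
  unify Bool ~ i
_ _ : Bool
  unify Bool ~ Bool
  unify Bool ~ Bool
  unify Bool ~ Bool
  unify Bool ~ Bool
let b : Int
b : Int
\c._ : j -> Int
d : k
\d._ : k -> k
  unify j -> Int ~ k -> k
  unify j ~ k
  unify Int ~ k
let f : Bool
e : l
\e._ : l -> l
  unify Int -> Int ~ l -> l
  unify Int ~ l
  unify Int ~ Int
  unify f -> Bool ~ (Int -> Int) -> m
  unify f ~ Int -> Int
  unify Bool ~ m
_ _ : Bool
  unify Bool ~ Bool

Answer: Bool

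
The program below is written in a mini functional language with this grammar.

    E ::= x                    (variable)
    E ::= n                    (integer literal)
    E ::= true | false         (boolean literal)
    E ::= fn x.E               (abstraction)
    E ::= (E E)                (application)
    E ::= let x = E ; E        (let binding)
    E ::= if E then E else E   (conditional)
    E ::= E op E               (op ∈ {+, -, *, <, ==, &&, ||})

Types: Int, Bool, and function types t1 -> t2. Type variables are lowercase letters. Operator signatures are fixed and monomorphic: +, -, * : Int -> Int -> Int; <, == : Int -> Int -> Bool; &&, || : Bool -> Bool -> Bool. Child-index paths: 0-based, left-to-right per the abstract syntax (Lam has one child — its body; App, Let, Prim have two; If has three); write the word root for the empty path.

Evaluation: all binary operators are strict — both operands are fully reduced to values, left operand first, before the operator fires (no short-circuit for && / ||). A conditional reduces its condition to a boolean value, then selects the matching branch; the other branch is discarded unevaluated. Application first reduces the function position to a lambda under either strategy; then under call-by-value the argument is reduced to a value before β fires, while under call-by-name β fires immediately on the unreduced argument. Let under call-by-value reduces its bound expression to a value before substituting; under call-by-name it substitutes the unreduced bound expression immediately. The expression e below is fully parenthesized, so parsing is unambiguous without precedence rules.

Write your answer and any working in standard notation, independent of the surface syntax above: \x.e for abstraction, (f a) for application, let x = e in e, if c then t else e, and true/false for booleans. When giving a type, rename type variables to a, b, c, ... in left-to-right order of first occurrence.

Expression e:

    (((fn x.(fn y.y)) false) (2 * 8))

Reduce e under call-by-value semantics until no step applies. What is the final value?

Derivation:
step 0: (((\x.(\y.y)) false) (2 * 8))
step 1: [beta@0] ((\y.y) (2 * 8))
step 2: [delta@1] ((\y.y) 16)
step 3: [beta@root] 16

Answer: 16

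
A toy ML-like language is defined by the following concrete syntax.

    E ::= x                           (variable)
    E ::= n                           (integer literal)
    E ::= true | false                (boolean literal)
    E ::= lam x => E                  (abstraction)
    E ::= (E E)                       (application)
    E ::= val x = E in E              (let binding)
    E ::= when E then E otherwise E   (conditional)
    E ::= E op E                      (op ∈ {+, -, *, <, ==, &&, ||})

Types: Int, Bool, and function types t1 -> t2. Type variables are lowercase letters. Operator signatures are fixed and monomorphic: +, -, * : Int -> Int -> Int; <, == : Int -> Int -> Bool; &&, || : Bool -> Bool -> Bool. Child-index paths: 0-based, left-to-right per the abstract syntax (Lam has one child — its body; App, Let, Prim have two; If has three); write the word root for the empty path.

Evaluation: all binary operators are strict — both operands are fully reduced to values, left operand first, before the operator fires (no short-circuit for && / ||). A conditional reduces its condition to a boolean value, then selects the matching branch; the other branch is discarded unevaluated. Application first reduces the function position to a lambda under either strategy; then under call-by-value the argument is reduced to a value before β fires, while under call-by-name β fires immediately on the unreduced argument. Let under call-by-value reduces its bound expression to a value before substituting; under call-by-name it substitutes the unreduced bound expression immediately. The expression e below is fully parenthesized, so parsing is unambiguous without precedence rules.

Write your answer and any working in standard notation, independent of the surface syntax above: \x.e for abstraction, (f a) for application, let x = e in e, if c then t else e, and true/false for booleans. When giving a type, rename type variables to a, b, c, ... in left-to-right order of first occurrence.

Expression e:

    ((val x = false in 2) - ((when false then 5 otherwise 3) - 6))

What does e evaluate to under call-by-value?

Answer: 5

Trace:
step 0: ((let x = false in 2) - ((if false then 5 else 3) - 6))
step 1: [let@0] (2 - ((if false then 5 else 3) - 6))
step 2: [if@1.0] (2 - (3 - 6))
step 3: [delta@1] (2 - -3)
step 4: [delta@root] 5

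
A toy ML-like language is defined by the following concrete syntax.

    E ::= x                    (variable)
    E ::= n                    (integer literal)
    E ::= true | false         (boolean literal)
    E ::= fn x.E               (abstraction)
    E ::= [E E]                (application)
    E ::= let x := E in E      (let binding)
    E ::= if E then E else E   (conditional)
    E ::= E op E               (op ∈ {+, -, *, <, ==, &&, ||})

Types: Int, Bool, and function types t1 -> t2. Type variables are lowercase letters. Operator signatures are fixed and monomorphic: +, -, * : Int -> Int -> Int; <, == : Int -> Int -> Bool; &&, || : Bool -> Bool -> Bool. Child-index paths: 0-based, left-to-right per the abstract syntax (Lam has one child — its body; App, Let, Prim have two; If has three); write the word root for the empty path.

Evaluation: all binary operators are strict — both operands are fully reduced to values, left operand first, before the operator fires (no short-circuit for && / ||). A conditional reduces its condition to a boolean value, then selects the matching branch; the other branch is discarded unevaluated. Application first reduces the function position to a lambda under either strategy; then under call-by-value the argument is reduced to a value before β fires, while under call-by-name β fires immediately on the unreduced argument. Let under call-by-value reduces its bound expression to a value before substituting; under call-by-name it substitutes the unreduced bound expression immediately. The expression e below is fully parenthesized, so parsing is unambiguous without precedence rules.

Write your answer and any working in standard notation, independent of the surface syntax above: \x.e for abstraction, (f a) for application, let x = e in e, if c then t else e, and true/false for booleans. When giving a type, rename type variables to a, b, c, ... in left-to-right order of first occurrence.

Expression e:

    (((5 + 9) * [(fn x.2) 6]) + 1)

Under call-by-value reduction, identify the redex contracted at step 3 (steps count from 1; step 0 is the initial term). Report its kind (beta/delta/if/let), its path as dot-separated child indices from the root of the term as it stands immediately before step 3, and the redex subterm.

Derivation:
step 0: (((5 + 9) * ((\x.2) 6)) + 1)
step 1: [delta@0.0] ((14 * ((\x.2) 6)) + 1)
step 2: [beta@0.1] ((14 * 2) + 1)
step 3: [delta@0] (28 + 1)

Answer: delta at 0 : (14 * 2)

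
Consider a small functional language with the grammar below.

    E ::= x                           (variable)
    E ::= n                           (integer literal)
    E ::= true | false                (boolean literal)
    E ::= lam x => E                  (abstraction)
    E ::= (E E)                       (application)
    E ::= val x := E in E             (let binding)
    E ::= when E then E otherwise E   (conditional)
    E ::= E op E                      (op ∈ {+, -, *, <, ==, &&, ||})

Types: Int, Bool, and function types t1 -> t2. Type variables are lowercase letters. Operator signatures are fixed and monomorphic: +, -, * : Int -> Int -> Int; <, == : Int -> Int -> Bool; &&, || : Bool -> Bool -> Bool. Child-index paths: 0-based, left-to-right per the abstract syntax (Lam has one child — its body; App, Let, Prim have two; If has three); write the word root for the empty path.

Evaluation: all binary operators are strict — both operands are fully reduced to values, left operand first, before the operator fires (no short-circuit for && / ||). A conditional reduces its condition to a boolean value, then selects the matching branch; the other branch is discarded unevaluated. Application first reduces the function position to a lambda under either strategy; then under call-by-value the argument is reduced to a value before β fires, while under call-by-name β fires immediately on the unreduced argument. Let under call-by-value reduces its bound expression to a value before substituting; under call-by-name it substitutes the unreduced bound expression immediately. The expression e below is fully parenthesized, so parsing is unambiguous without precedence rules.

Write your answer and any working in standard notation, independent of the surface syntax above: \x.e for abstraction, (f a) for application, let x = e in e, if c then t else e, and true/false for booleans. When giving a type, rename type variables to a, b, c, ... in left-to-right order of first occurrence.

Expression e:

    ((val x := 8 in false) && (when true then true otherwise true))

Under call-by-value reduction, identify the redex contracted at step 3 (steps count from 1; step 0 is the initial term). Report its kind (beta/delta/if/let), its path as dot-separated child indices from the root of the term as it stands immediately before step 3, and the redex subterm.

Answer: delta at root : (false && true)

Working:
step 0: ((let x = 8 in false) && (if true then true else true))
step 1: [let@0] (false && (if true then true else true))
step 2: [if@1] (false && true)
step 3: [delta@root] false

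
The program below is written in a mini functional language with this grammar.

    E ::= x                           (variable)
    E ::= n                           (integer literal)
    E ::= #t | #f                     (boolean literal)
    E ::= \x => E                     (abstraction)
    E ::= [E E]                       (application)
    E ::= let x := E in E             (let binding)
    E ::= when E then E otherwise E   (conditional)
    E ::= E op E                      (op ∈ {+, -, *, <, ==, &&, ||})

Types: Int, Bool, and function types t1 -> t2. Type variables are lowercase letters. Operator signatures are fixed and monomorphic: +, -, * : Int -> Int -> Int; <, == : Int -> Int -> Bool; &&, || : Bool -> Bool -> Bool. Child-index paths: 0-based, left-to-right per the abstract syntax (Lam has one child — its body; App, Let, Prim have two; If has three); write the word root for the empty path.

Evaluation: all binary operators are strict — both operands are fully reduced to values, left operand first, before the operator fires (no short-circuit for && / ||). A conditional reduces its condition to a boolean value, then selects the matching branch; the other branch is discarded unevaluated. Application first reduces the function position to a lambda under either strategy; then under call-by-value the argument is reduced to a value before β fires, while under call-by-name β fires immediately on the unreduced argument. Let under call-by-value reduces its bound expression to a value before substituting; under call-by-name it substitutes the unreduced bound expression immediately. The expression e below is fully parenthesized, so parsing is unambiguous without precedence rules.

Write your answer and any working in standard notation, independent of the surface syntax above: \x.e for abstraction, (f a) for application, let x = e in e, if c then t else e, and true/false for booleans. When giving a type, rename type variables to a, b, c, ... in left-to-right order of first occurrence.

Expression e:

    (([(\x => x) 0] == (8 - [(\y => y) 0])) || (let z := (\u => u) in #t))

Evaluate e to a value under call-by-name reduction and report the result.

Working:
step 0: ((((\x.x) 0) == (8 - ((\y.y) 0))) || (let z = (\u.u) in true))
step 1: [beta@0.0] ((0 == (8 - ((\y.y) 0))) || (let z = (\u.u) in true))
step 2: [beta@0.1.1] ((0 == (8 - 0)) || (let z = (\u.u) in true))
step 3: [delta@0.1] ((0 == 8) || (let z = (\u.u) in true))
step 4: [delta@0] (false || (let z = (\u.u) in true))
step 5: [let@1] (false || true)
step 6: [delta@root] true

Answer: true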